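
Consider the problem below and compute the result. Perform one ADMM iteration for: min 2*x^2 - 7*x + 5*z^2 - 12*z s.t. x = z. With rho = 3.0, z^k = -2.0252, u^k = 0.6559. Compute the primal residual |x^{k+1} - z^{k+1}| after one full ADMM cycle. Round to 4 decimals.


ADMM iteration with rho = 3.0, z^k = -2.0252, u^k = 0.6559
Step 1: x-update.
Minimize 2*x^2 - 7*x + (3.0/2)*(x + 2.0252 + 0.6559)^2
FOC: (2*2 + 3.0)*x = 7 + 3.0*(-2.0252 - 0.6559)
x^{k+1} = -0.149
Step 2: z-update.
Minimize 5*z^2 - 12*z + (3.0/2)*(-0.149 - z + 0.6559)^2
FOC: (2*5 + 3.0)*z = 12 + 3.0*(-0.149 + 0.6559)
z^{k+1} = 1.04
Step 3: u-update.
u^{k+1} = 0.6559 - 0.149 - 1.04 = -0.5332
Step 4: Primal residual = |-0.149 - 1.04| = 1.1891


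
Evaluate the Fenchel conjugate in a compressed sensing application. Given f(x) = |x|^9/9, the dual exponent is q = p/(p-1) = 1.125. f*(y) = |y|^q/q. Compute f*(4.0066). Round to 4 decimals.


The conjugate exponent q satisfies 1/p + 1/q = 1.
p = 9, so q = 9/(9 - 1) = 1.125
|y|^q = 4.0066^1.125 = 4.7657
f*(4.0066) = 4.7657 / 1.125 = 4.2361


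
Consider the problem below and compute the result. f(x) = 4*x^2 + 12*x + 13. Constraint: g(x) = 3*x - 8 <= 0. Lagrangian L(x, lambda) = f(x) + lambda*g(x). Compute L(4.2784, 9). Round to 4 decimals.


Step 1: Evaluate f(x).
f(4.2784) = 4*4.2784^2 + 12*4.2784 + 13 = 137.5596
Step 2: Evaluate g(x).
g(4.2784) = 3*4.2784 - 8 = 4.8352
Step 3: Compute Lagrangian.
L = 137.5596 + 9*4.8352 = 181.0764


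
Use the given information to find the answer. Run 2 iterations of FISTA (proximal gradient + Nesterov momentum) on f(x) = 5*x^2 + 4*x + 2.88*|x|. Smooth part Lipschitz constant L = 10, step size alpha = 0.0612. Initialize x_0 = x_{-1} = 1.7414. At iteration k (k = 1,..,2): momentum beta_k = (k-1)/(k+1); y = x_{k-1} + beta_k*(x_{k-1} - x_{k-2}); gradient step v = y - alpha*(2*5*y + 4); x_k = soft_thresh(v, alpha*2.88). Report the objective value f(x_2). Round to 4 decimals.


FISTA on f(x) = 5*x^2 + 4*x + 2.88*|x|
L = 10, alpha = 0.0612
Iteration 1: beta = 0.0, y = 1.7414 + 0.0*(1.7414 - 1.7414) = 1.7414
  grad(y) = 21.414, v = y - alpha*grad = 0.4309
  prox(v) = soft_thresh(0.4309, 0.1763) = 0.2546
Iteration 2: beta = 0.3333, y = 0.2546 + 0.3333*(0.2546 - 1.7414) = -0.241
  grad(y) = 1.5901, v = y - alpha*grad = -0.3383
  prox(v) = soft_thresh(-0.3383, 0.1763) = -0.162
f(x_2) = 5*(-0.162)^2 + 4*(-0.162) + 2.88*|-0.162| = -0.0502


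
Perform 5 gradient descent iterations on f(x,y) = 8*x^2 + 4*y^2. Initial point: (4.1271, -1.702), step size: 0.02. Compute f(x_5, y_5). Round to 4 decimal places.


Gradient descent on f(x,y) = 8*x^2 + 4*y^2.
Starting point: (4.1271, -1.702), alpha = 0.02
Step 1: grad_x = 2*8*4.1271 = 66.0336, grad_y = 2*4*-1.702 = -13.616
  x_1 = 4.1271 - 0.02*66.0336 = 2.8064
  y_1 = -1.702 - 0.02*-13.616 = -1.4297
Step 2: grad_x = 2*8*2.8064 = 44.9028, grad_y = 2*4*-1.4297 = -11.4374
  x_2 = 2.8064 - 0.02*44.9028 = 1.9084
  y_2 = -1.4297 - 0.02*-11.4374 = -1.2009
Step 3: grad_x = 2*8*1.9084 = 30.5339, grad_y = 2*4*-1.2009 = -9.6074
  x_3 = 1.9084 - 0.02*30.5339 = 1.2977
  y_3 = -1.2009 - 0.02*-9.6074 = -1.0088
Step 4: grad_x = 2*8*1.2977 = 20.7631, grad_y = 2*4*-1.0088 = -8.0703
  x_4 = 1.2977 - 0.02*20.7631 = 0.8824
  y_4 = -1.0088 - 0.02*-8.0703 = -0.8474
Step 5: grad_x = 2*8*0.8824 = 14.1189, grad_y = 2*4*-0.8474 = -6.779
  x_5 = 0.8824 - 0.02*14.1189 = 0.6001
  y_5 = -0.8474 - 0.02*-6.779 = -0.7118
f(0.6001, -0.7118) = 8*0.6001^2 + 4*(-0.7118)^2 = 4.9071


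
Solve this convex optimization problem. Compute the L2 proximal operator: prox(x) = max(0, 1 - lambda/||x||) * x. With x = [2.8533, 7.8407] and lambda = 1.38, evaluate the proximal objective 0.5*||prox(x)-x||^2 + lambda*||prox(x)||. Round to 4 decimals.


Step 1: Compute ||x||.
||x|| = 8.3437
Step 2: Compute scaling factor.
scale = max(0, 1 - 1.38/8.3437) = 0.8346
Step 3: prox(x) = [2.3814, 6.5439]
||prox(x)|| = 6.9637
Step 4: Proximal objective.
0.5*||prox-x||^2 = 0.9522
lambda*||prox|| = 9.6099
Total = 10.5622


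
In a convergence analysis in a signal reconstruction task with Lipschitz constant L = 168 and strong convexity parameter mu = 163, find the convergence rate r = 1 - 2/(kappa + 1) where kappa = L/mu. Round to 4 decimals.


Step 1: Compute the condition number.
kappa = L/mu = 168/163 = 1.0307
Step 2: Compute the convergence rate.
r = 1 - 2/(kappa + 1) = 1 - 2*mu/(L + mu) = (L - mu)/(L + mu) = 5/331 = 0.0151


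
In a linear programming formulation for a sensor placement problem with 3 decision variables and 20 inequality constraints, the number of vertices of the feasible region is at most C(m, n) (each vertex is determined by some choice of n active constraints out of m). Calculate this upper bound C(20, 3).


Each vertex corresponds to some choice of n active constraints out of m, so the number of vertices is at most C(m, n) = m! / (n!(m-n)!).
m = 20, n = 3
Numerator: 20 * 19 * 18
Denominator: 3! = 6
C(20, 3) = 1140


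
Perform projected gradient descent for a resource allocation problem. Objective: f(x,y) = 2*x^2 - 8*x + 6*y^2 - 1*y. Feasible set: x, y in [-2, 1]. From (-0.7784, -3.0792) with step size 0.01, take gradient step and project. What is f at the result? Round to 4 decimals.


Step 1: Compute gradient at (-0.7784, -3.0792).
grad_x = 2*2*-0.7784 - 8 = -11.1136
grad_y = 2*6*-3.0792 - 1 = -37.9504
Step 2: Gradient step.
x_raw = -0.7784 - 0.01*-11.1136 = -0.6673
y_raw = -3.0792 - 0.01*-37.9504 = -2.6997
Step 3: Project onto [-2, 1].
x_proj = clip(-0.6673) = -0.6673
y_proj = clip(-2.6997) = -2.0
Step 4: Evaluate f.
f(-0.6673, -2.0) = 32.2286


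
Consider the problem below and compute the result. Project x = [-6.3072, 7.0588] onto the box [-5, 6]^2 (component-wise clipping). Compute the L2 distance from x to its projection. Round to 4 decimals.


Project each component onto [-5, 6].
clip(-6.3072) = -5.0, clip(7.0588) = 6.0
Projection = [-5.0, 6.0]
Squared diffs: [1.7088, 1.1211]
Distance = sqrt(2.8299) = 1.6822


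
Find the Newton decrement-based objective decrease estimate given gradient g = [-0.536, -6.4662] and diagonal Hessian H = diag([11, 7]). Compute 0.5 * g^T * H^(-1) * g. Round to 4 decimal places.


Step 1: H is diagonal, so H^(-1) * g = [-0.0487, -0.9237].
Step 2: g^T H^(-1) g = sum_i g_i^2 / H_ii
  = (-0.536)^2/11 + (-6.4662)^2/7
  = 0.0261 + 5.9731 = 5.9992
Step 3: Objective decrease = 0.5 * g^T H^(-1) g = 2.9996


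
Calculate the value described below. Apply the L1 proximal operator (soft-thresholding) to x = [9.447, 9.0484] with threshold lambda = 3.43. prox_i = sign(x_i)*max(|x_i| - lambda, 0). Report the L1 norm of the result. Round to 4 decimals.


Soft-thresholding with lambda = 3.43:
prox(9.447) = sign(9.447)*max(|9.447| - 3.43, 0) = 6.017
prox(9.0484) = sign(9.0484)*max(|9.0484| - 3.43, 0) = 5.6184
prox(x) = [6.017, 5.6184]
||prox(x)||_1 = 6.017 + 5.6184 = 11.6354


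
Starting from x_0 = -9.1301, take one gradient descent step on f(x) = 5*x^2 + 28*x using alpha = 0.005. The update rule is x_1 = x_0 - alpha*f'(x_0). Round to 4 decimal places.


We compute the gradient at x_0 and apply the update.
f'(x) = 10*x + 28
f'(-9.1301) = 10*-9.1301 + 28 = -63.301
x_1 = -9.1301 - 0.005*-63.301 = -8.8136


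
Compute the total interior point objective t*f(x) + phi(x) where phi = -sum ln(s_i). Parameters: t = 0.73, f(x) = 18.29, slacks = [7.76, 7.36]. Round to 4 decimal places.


Step 1: Compute log-barrier.
ln values: [2.049, 1.9961]
phi = -(2.049 + 1.9961) = -4.045
Step 2: Compute augmented objective.
t*f(x) = 0.73*18.29 = 13.3517
Total = 13.3517 - 4.045 = 9.3067


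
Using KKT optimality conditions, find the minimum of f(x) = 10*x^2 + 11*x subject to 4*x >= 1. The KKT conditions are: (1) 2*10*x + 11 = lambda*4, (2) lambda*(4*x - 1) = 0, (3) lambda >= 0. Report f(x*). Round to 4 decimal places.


Step 1: Try lambda = 0 (constraint inactive).
x_unc = -11/(2*10) = -0.55
Check: 4*-0.55 = -2.2 < 1 -- violated!
Step 2: Constraint must be active: 4*x = 1
x* = 1/4 = 0.25
lambda = (2*10*0.25 + 11)/4 = 4.0
Step 3: Compute optimal value.
f(x*) = 10*0.25^2 + 11*0.25 = 3.375


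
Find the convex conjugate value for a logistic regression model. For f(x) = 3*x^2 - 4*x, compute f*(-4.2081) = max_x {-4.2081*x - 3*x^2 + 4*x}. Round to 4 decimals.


f*(y) = sup_x {y*x - a*x^2 - b*x} = sup_x {(y-b)*x - a*x^2}
FOC: (y - b) - 2a*x = 0 => x* = (y - b)/(2a)
x* = (-4.2081 + 4)/(2*3) = -0.0347
f*(-4.2081) = (y-b)^2/(4a) = (-4.2081 + 4)^2/(4*3)
= 0.0433/12 = 0.0036


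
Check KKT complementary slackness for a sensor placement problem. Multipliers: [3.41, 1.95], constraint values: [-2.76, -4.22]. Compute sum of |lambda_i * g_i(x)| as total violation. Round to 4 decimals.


KKT complementary slackness check:
lambda_1 * g_1 = 3.41 * -2.76 = -9.4116
lambda_2 * g_2 = 1.95 * -4.22 = -8.229
Total violation = 9.4116 + 8.229 = 17.6406


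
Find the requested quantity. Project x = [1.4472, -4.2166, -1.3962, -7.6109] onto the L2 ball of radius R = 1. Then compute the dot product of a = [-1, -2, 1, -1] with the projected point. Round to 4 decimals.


Step 1: Compute ||x|| (intermediates to 6 decimals).
||x|| = sqrt(1.4472^2 + (-4.2166)^2 + (-1.3962)^2 + (-7.6109)^2) = 8.930245
Step 2: Project.
Since ||x|| > R, scale = R/||x|| = 1/8.930245 = 0.111979, proj(x) = scale * x
proj(x) = [0.162056, -0.472171, -0.156345, -0.852261]
Step 3: Dot product.
a^T * proj(x) = -1*0.162056 - 2*(-0.472171) + 1*(-0.156345) - 1*(-0.852261) = 1.4782


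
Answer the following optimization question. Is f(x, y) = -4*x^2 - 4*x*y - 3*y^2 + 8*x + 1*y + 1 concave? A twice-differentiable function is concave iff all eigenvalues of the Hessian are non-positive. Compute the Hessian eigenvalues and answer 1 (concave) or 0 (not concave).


The Hessian of f(x,y) = -4*x^2 - 4*x*y - 3*y^2 + 8*x + 1*y + 1 is:
H = [[-8, -4], [-4, -6]]
Trace = -8 - 6 = -14
Determinant = -8*-6 - (-4)^2 = 32
Discriminant = (-14)^2 - 4*32 = 68.0
Eigenvalues: lambda_1 = -11.1231, lambda_2 = -2.8769
The function is concave.

1


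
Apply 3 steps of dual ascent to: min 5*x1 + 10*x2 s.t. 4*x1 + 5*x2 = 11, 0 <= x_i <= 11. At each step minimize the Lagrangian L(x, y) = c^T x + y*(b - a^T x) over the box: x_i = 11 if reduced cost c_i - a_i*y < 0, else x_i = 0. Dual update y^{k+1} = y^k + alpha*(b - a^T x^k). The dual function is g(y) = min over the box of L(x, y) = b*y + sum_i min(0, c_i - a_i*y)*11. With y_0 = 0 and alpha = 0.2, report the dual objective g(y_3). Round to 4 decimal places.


Dual ascent for LP: min 5*x1 + 10*x2, 4*x1 + 5*x2 = 11, 0 <= x_i <= 11
Step 1: y^k = 0.0, reduced costs: (5.0, 10.0)
  x^k = (0.0, 0.0), subgradient = b - a^T x = 11.0
  y^{k+1} = 0.0 + 0.2*11.0 = 2.2
Step 2: y^k = 2.2, reduced costs: (-3.8, -1.0)
  x^k = (11.0, 11.0), subgradient = b - a^T x = -88.0
  y^{k+1} = 2.2 + 0.2*-88.0 = -15.4
Step 3: y^k = -15.4, reduced costs: (66.6, 87.0)
  x^k = (0.0, 0.0), subgradient = b - a^T x = 11.0
  y^{k+1} = -15.4 + 0.2*11.0 = -13.2
Dual objective at y_3 = -13.2: reduced costs (57.8, 76.0), box minimizer x = (0.0, 0.0)
g(y_3) = b*y + (c1 - a1*y)*x1 + (c2 - a2*y)*x2 = 11*(-13.2) + 57.8*0.0 + 76.0*0.0 = -145.2 + 0.0 + 0.0 = -145.2


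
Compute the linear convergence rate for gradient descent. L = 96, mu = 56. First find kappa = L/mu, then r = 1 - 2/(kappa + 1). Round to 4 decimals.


Step 1: Compute the condition number.
kappa = L/mu = 96/56 = 1.7143
Step 2: Compute the convergence rate.
r = 1 - 2/(kappa + 1) = 1 - 2*mu/(L + mu) = (L - mu)/(L + mu) = 40/152 = 0.2632


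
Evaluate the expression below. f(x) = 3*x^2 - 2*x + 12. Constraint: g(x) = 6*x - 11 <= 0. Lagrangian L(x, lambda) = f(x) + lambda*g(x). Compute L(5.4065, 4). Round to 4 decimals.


Step 1: Evaluate f(x).
f(5.4065) = 3*5.4065^2 - 2*5.4065 + 12 = 88.8777
Step 2: Evaluate g(x).
g(5.4065) = 6*5.4065 - 11 = 21.439
Step 3: Compute Lagrangian.
L = 88.8777 + 4*21.439 = 174.6337


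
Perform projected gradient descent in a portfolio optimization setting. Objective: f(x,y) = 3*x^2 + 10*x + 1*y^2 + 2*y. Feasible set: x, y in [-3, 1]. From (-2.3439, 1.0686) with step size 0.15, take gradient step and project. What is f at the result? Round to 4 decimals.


Step 1: Compute gradient at (-2.3439, 1.0686).
grad_x = 2*3*-2.3439 + 10 = -4.0634
grad_y = 2*1*1.0686 + 2 = 4.1372
Step 2: Gradient step.
x_raw = -2.3439 - 0.15*-4.0634 = -1.7344
y_raw = 1.0686 - 0.15*4.1372 = 0.448
Step 3: Project onto [-3, 1].
x_proj = clip(-1.7344) = -1.7344
y_proj = clip(0.448) = 0.448
Step 4: Evaluate f.
f(-1.7344, 0.448) = -7.2228


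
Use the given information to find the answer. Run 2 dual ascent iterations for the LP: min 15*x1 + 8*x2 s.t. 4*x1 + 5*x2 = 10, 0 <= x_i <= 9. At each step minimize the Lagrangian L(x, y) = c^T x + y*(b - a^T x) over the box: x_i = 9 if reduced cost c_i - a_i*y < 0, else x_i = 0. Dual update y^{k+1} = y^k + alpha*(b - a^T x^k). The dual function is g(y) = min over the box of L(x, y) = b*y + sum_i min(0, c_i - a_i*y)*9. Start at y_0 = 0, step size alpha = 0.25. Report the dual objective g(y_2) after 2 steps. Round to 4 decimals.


Dual ascent for LP: min 15*x1 + 8*x2, 4*x1 + 5*x2 = 10, 0 <= x_i <= 9
Step 1: y^k = 0.0, reduced costs: (15.0, 8.0)
  x^k = (0.0, 0.0), subgradient = b - a^T x = 10.0
  y^{k+1} = 0.0 + 0.25*10.0 = 2.5
Step 2: y^k = 2.5, reduced costs: (5.0, -4.5)
  x^k = (0.0, 9.0), subgradient = b - a^T x = -35.0
  y^{k+1} = 2.5 + 0.25*-35.0 = -6.25
Dual objective at y_2 = -6.25: reduced costs (40.0, 39.25), box minimizer x = (0.0, 0.0)
g(y_2) = b*y + (c1 - a1*y)*x1 + (c2 - a2*y)*x2 = 10*(-6.25) + 40.0*0.0 + 39.25*0.0 = -62.5 + 0.0 + 0.0 = -62.5


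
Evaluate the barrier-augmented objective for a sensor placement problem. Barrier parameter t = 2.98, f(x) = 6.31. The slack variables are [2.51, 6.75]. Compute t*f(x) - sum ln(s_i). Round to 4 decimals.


Step 1: Compute log-barrier.
ln values: [0.9203, 1.9095]
phi = -(0.9203 + 1.9095) = -2.8298
Step 2: Compute augmented objective.
t*f(x) = 2.98*6.31 = 18.8038
Total = 18.8038 - 2.8298 = 15.974


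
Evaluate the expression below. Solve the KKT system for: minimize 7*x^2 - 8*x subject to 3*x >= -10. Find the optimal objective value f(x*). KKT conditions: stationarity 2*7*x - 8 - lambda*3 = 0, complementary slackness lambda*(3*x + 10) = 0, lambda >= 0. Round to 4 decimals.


Step 1: Try lambda = 0 (constraint inactive).
Stationarity: 2*7*x - 8 = 0
x* = 8/(2*7) = 4/7 = 0.5714 (rounded; the exact value 4/7 is used below)
Check constraint: 3*0.5714 = 1.7142 >= -10 -- satisfied.
Step 2: Compute optimal value.
f(x*) = 7*(4/7)^2 - 8*(4/7) = -2.2857


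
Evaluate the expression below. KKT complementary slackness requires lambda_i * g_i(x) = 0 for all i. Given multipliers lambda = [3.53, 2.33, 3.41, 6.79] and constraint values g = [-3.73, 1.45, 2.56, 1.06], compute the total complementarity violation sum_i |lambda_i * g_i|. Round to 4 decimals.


KKT complementary slackness check:
lambda_1 * g_1 = 3.53 * -3.73 = -13.1669
lambda_2 * g_2 = 2.33 * 1.45 = 3.3785
lambda_3 * g_3 = 3.41 * 2.56 = 8.7296
lambda_4 * g_4 = 6.79 * 1.06 = 7.1974
Total violation = 13.1669 + 3.3785 + 8.7296 + 7.1974 = 32.4724


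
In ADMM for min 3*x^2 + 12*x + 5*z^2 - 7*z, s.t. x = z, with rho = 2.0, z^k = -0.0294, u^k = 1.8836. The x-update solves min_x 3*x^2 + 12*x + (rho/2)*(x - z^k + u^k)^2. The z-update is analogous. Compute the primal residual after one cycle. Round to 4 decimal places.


ADMM iteration with rho = 2.0, z^k = -0.0294, u^k = 1.8836
Step 1: x-update.
Minimize 3*x^2 + 12*x + (2.0/2)*(x + 0.0294 + 1.8836)^2
FOC: (2*3 + 2.0)*x = -12 + 2.0*(-0.0294 - 1.8836)
x^{k+1} = -1.9783
Step 2: z-update.
Minimize 5*z^2 - 7*z + (2.0/2)*(-1.9783 - z + 1.8836)^2
FOC: (2*5 + 2.0)*z = 7 + 2.0*(-1.9783 + 1.8836)
z^{k+1} = 0.5676
Step 3: u-update.
u^{k+1} = 1.8836 - 1.9783 - 0.5676 = -0.6622
Step 4: Primal residual = |-1.9783 - 0.5676| = 2.5458


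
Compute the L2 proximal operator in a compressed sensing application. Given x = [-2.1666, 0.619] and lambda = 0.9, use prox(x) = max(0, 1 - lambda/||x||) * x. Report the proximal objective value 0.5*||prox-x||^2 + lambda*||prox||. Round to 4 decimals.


Step 1: Compute ||x||.
||x|| = 2.2533
Step 2: Compute scaling factor.
scale = max(0, 1 - 0.9/2.2533) = 0.6006
Step 3: prox(x) = [-1.3012, 0.3718]
||prox(x)|| = 1.3533
Step 4: Proximal objective.
0.5*||prox-x||^2 = 0.405
lambda*||prox|| = 1.218
Total = 1.623


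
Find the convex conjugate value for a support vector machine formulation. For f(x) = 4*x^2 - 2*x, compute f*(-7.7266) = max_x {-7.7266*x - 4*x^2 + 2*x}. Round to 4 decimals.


f*(y) = sup_x {y*x - a*x^2 - b*x} = sup_x {(y-b)*x - a*x^2}
FOC: (y - b) - 2a*x = 0 => x* = (y - b)/(2a)
x* = (-7.7266 + 2)/(2*4) = -0.7158
f*(-7.7266) = (y-b)^2/(4a) = (-7.7266 + 2)^2/(4*4)
= 32.7939/16 = 2.0496


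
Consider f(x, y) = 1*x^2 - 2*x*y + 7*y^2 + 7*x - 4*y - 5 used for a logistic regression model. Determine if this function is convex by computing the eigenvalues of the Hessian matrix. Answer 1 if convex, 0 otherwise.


The Hessian of f(x,y) = 1*x^2 - 2*x*y + 7*y^2 + 7*x - 4*y - 5 is:
H = [[2, -2], [-2, 14]]
Trace = 2 + 14 = 16
Determinant = 2*14 - (-2)^2 = 24
Discriminant = (16)^2 - 4*24 = 160.0
Eigenvalues: lambda_1 = 1.6754, lambda_2 = 14.3246
The function is convex.

1


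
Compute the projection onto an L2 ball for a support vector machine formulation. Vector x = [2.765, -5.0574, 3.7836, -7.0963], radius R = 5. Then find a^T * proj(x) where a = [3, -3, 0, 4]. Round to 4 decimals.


Step 1: Compute ||x|| (intermediates to 6 decimals).
||x|| = sqrt(2.765^2 + (-5.0574)^2 + 3.7836^2 + (-7.0963)^2) = 9.894222
Step 2: Project.
Since ||x|| > R, scale = R/||x|| = 5/9.894222 = 0.505345, proj(x) = scale * x
proj(x) = [1.397279, -2.555732, 1.912023, -3.58608]
Step 3: Dot product.
a^T * proj(x) = 3*1.397279 - 3*(-2.555732) + 0*1.912023 + 4*(-3.58608) = -2.4853


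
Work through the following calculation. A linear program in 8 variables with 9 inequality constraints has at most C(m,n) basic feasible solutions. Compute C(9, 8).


Each vertex corresponds to some choice of n active constraints out of m, so the number of vertices is at most C(m, n) = m! / (n!(m-n)!).
m = 9, n = 8
Numerator: 9 * 8 * 7 * 6 * 5 * 4 * 3 * 2
Denominator: 8! = 40320
C(9, 8) = 9


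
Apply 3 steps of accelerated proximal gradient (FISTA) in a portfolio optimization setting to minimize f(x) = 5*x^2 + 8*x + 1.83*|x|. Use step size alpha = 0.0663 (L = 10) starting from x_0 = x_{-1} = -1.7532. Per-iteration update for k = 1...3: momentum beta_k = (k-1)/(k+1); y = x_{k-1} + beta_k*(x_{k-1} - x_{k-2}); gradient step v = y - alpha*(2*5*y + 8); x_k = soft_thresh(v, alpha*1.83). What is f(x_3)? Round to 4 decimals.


FISTA on f(x) = 5*x^2 + 8*x + 1.83*|x|
L = 10, alpha = 0.0663
Iteration 1: beta = 0.0, y = -1.7532 + 0.0*(-1.7532 + 1.7532) = -1.7532
  grad(y) = -9.532, v = y - alpha*grad = -1.1212
  prox(v) = soft_thresh(-1.1212, 0.1213) = -0.9999
Iteration 2: beta = 0.3333, y = -0.9999 + 0.3333*(-0.9999 + 1.7532) = -0.7488
  grad(y) = 0.512, v = y - alpha*grad = -0.7827
  prox(v) = soft_thresh(-0.7827, 0.1213) = -0.6614
Iteration 3: beta = 0.5, y = -0.6614 + 0.5*(-0.6614 + 0.9999) = -0.4922
  grad(y) = 3.0783, v = y - alpha*grad = -0.6963
  prox(v) = soft_thresh(-0.6963, 0.1213) = -0.5749
f(x_3) = 5*(-0.5749)^2 + 8*(-0.5749) + 1.83*|-0.5749| = -1.8946


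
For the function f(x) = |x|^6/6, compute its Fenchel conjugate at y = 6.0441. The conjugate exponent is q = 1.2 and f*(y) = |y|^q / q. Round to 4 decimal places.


The conjugate exponent q satisfies 1/p + 1/q = 1.
p = 6, so q = 6/(6 - 1) = 1.2
|y|^q = 6.0441^1.2 = 8.6616
f*(6.0441) = 8.6616 / 1.2 = 7.218


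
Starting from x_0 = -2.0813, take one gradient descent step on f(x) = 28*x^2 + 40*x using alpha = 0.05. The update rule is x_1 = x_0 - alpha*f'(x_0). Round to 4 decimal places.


We compute the gradient at x_0 and apply the update.
f'(x) = 56*x + 40
f'(-2.0813) = 56*-2.0813 + 40 = -76.5528
x_1 = -2.0813 - 0.05*-76.5528 = 1.7463


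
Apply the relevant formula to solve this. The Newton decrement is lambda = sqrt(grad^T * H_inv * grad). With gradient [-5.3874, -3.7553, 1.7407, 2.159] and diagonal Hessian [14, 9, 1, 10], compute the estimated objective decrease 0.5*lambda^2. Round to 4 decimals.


Step 1: H is diagonal, so H^(-1) * g = [-0.3848, -0.4173, 1.7407, 0.2159].
Step 2: g^T H^(-1) g = sum_i g_i^2 / H_ii
  = (-5.3874)^2/14 + (-3.7553)^2/9 + (1.7407)^2/1 + (2.159)^2/10
  = 2.0731 + 1.5669 + 3.03 + 0.4661 = 7.1362
Step 3: Objective decrease = 0.5 * g^T H^(-1) g = 3.5681


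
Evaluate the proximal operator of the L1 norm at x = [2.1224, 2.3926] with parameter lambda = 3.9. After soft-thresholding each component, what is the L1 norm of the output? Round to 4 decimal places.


Soft-thresholding with lambda = 3.9:
prox(2.1224) = sign(2.1224)*max(|2.1224| - 3.9, 0) = 0.0
prox(2.3926) = sign(2.3926)*max(|2.3926| - 3.9, 0) = 0.0
prox(x) = [0.0, 0.0]
||prox(x)||_1 = 0.0 + 0.0 = 0.0


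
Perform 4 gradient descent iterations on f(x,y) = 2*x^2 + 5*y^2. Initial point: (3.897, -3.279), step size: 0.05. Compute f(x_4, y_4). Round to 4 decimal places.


Gradient descent on f(x,y) = 2*x^2 + 5*y^2.
Starting point: (3.897, -3.279), alpha = 0.05
Step 1: grad_x = 2*2*3.897 = 15.588, grad_y = 2*5*-3.279 = -32.79
  x_1 = 3.897 - 0.05*15.588 = 3.1176
  y_1 = -3.279 - 0.05*-32.79 = -1.6395
Step 2: grad_x = 2*2*3.1176 = 12.4704, grad_y = 2*5*-1.6395 = -16.395
  x_2 = 3.1176 - 0.05*12.4704 = 2.4941
  y_2 = -1.6395 - 0.05*-16.395 = -0.8198
Step 3: grad_x = 2*2*2.4941 = 9.9763, grad_y = 2*5*-0.8198 = -8.1975
  x_3 = 2.4941 - 0.05*9.9763 = 1.9953
  y_3 = -0.8198 - 0.05*-8.1975 = -0.4099
Step 4: grad_x = 2*2*1.9953 = 7.9811, grad_y = 2*5*-0.4099 = -4.0988
  x_4 = 1.9953 - 0.05*7.9811 = 1.5962
  y_4 = -0.4099 - 0.05*-4.0988 = -0.2049
f(1.5962, -0.2049) = 2*1.5962^2 + 5*(-0.2049)^2 = 5.3058


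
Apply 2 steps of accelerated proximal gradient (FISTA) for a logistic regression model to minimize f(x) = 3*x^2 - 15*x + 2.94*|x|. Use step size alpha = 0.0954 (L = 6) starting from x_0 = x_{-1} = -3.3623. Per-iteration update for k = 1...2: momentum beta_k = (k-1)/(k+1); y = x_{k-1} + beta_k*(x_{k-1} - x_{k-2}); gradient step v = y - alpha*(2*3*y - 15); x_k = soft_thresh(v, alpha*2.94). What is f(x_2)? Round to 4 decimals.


FISTA on f(x) = 3*x^2 - 15*x + 2.94*|x|
L = 6, alpha = 0.0954
Iteration 1: beta = 0.0, y = -3.3623 + 0.0*(-3.3623 + 3.3623) = -3.3623
  grad(y) = -35.1738, v = y - alpha*grad = -0.0067
  prox(v) = soft_thresh(-0.0067, 0.2805) = 0.0
Iteration 2: beta = 0.3333, y = 0.0 + 0.3333*(0.0 + 3.3623) = 1.1208
  grad(y) = -8.2754, v = y - alpha*grad = 1.9102
  prox(v) = soft_thresh(1.9102, 0.2805) = 1.6298
f(x_2) = 3*1.6298^2 - 15*1.6298 + 2.94*|1.6298| = -11.6866


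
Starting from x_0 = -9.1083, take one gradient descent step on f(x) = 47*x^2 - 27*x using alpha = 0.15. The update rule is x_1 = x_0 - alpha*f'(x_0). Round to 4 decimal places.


We compute the gradient at x_0 and apply the update.
f'(x) = 94*x - 27
f'(-9.1083) = 94*-9.1083 - 27 = -883.1802
x_1 = -9.1083 - 0.15*-883.1802 = 123.3687


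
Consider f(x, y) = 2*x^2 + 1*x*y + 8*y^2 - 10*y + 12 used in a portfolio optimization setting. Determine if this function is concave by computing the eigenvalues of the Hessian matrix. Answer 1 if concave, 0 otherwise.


The Hessian of f(x,y) = 2*x^2 + 1*x*y + 8*y^2 - 10*y + 12 is:
H = [[4, 1], [1, 16]]
Trace = 4 + 16 = 20
Determinant = 4*16 - (1)^2 = 63
Discriminant = (20)^2 - 4*63 = 148.0
Eigenvalues: lambda_1 = 3.9172, lambda_2 = 16.0828
The function is not concave.

0


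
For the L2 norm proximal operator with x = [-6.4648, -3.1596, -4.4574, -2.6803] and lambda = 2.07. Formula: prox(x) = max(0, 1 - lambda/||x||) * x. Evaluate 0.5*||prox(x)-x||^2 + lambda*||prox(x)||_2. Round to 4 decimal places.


Step 1: Compute ||x||.
||x|| = 8.8786
Step 2: Compute scaling factor.
scale = max(0, 1 - 2.07/8.8786) = 0.7669
Step 3: prox(x) = [-4.9576, -2.423, -3.4182, -2.0554]
||prox(x)|| = 6.8086
Step 4: Proximal objective.
0.5*||prox-x||^2 = 2.1425
lambda*||prox|| = 14.0938
Total = 16.2362


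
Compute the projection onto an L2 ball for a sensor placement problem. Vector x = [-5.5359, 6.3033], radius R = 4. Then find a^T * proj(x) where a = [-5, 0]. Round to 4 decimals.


Step 1: Compute ||x|| (intermediates to 6 decimals).
||x|| = sqrt((-5.5359)^2 + 6.3033^2) = 8.389147
Step 2: Project.
Since ||x|| > R, scale = R/||x|| = 4/8.389147 = 0.476807, proj(x) = scale * x
proj(x) = [-2.639556, 3.005458]
Step 3: Dot product.
a^T * proj(x) = -5*(-2.639556) + 0*3.005458 = 13.1978


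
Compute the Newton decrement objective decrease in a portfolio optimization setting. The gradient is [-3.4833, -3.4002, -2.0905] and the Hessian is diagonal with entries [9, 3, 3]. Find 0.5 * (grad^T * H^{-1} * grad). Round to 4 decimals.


Step 1: H is diagonal, so H^(-1) * g = [-0.387, -1.1334, -0.6968].
Step 2: g^T H^(-1) g = sum_i g_i^2 / H_ii
  = (-3.4833)^2/9 + (-3.4002)^2/3 + (-2.0905)^2/3
  = 1.3482 + 3.8538 + 1.4567 = 6.6587
Step 3: Objective decrease = 0.5 * g^T H^(-1) g = 3.3293


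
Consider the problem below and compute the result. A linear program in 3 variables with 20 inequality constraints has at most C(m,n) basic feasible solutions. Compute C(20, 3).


Each vertex corresponds to some choice of n active constraints out of m, so the number of vertices is at most C(m, n) = m! / (n!(m-n)!).
m = 20, n = 3
Numerator: 20 * 19 * 18
Denominator: 3! = 6
C(20, 3) = 1140


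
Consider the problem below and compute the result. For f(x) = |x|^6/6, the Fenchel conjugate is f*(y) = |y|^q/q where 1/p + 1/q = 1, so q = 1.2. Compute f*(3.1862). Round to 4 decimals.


The conjugate exponent q satisfies 1/p + 1/q = 1.
p = 6, so q = 6/(6 - 1) = 1.2
|y|^q = 3.1862^1.2 = 4.0172
f*(3.1862) = 4.0172 / 1.2 = 3.3477


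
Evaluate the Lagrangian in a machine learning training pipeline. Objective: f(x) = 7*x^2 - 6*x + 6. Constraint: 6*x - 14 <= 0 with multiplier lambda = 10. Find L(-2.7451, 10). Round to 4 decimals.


Step 1: Evaluate f(x).
f(-2.7451) = 7*(-2.7451)^2 - 6*(-2.7451) + 6 = 75.2196
Step 2: Evaluate g(x).
g(-2.7451) = 6*-2.7451 - 14 = -30.4706
Step 3: Compute Lagrangian.
L = 75.2196 + 10*-30.4706 = -229.4864


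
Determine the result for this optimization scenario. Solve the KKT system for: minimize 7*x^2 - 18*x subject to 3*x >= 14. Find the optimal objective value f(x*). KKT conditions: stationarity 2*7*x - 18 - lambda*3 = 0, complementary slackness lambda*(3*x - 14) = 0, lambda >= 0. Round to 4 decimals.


Step 1: Try lambda = 0 (constraint inactive).
x_unc = 18/(2*7) = 1.2857
Check: 3*1.2857 = 3.8571 < 14 -- violated!
Step 2: Constraint must be active: 3*x = 14
x* = 14/3 = 4.6667 (rounded; the exact value 14/3 is used below)
lambda = (2*7*(14/3) - 18)/3 = 15.7778
Step 3: Compute optimal value.
f(x*) = 7*(14/3)^2 - 18*(14/3) = 68.4444


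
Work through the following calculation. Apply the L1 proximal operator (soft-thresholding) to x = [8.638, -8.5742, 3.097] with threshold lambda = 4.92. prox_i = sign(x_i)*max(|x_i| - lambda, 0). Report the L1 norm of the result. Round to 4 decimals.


Soft-thresholding with lambda = 4.92:
prox(8.638) = sign(8.638)*max(|8.638| - 4.92, 0) = 3.718
prox(-8.5742) = sign(-8.5742)*max(|-8.5742| - 4.92, 0) = -3.6542
prox(3.097) = sign(3.097)*max(|3.097| - 4.92, 0) = 0.0
prox(x) = [3.718, -3.6542, 0.0]
||prox(x)||_1 = 3.718 + 3.6542 + 0.0 = 7.3722


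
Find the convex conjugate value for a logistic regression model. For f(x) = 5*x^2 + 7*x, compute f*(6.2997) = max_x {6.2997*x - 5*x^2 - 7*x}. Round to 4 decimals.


f*(y) = sup_x {y*x - a*x^2 - b*x} = sup_x {(y-b)*x - a*x^2}
FOC: (y - b) - 2a*x = 0 => x* = (y - b)/(2a)
x* = (6.2997 - 7)/(2*5) = -0.07
f*(6.2997) = (y-b)^2/(4a) = (6.2997 - 7)^2/(4*5)
= 0.4904/20 = 0.0245


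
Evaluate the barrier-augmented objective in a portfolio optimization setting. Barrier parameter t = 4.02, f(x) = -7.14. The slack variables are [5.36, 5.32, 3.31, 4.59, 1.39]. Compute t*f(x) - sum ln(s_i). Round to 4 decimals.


Step 1: Compute log-barrier.
ln values: [1.679, 1.6715, 1.1969, 1.5239, 0.3293]
phi = -(1.679 + 1.6715 + 1.1969 + 1.5239 + 0.3293) = -6.4006
Step 2: Compute augmented objective.
t*f(x) = 4.02*-7.14 = -28.7028
Total = -28.7028 - 6.4006 = -35.1034


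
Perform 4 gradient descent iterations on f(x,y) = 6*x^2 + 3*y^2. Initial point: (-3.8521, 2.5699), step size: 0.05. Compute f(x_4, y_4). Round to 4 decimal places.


Gradient descent on f(x,y) = 6*x^2 + 3*y^2.
Starting point: (-3.8521, 2.5699), alpha = 0.05
Step 1: grad_x = 2*6*-3.8521 = -46.2252, grad_y = 2*3*2.5699 = 15.4194
  x_1 = -3.8521 - 0.05*-46.2252 = -1.5408
  y_1 = 2.5699 - 0.05*15.4194 = 1.7989
Step 2: grad_x = 2*6*-1.5408 = -18.4901, grad_y = 2*3*1.7989 = 10.7936
  x_2 = -1.5408 - 0.05*-18.4901 = -0.6163
  y_2 = 1.7989 - 0.05*10.7936 = 1.2593
Step 3: grad_x = 2*6*-0.6163 = -7.396, grad_y = 2*3*1.2593 = 7.5555
  x_3 = -0.6163 - 0.05*-7.396 = -0.2465
  y_3 = 1.2593 - 0.05*7.5555 = 0.8815
Step 4: grad_x = 2*6*-0.2465 = -2.9584, grad_y = 2*3*0.8815 = 5.2889
  x_4 = -0.2465 - 0.05*-2.9584 = -0.0986
  y_4 = 0.8815 - 0.05*5.2889 = 0.617
f(-0.0986, 0.617) = 6*(-0.0986)^2 + 3*0.617^2 = 1.2005


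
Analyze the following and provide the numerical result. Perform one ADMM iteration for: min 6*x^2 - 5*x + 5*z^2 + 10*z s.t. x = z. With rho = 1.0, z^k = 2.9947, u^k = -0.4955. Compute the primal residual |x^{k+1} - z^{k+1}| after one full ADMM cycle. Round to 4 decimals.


ADMM iteration with rho = 1.0, z^k = 2.9947, u^k = -0.4955
Step 1: x-update.
Minimize 6*x^2 - 5*x + (1.0/2)*(x - 2.9947 - 0.4955)^2
FOC: (2*6 + 1.0)*x = 5 + 1.0*(2.9947 + 0.4955)
x^{k+1} = 0.6531
Step 2: z-update.
Minimize 5*z^2 + 10*z + (1.0/2)*(0.6531 - z - 0.4955)^2
FOC: (2*5 + 1.0)*z = -10 + 1.0*(0.6531 - 0.4955)
z^{k+1} = -0.8948
Step 3: u-update.
u^{k+1} = -0.4955 + 0.6531 + 0.8948 = 1.0524
Step 4: Primal residual = |0.6531 + 0.8948| = 1.5479


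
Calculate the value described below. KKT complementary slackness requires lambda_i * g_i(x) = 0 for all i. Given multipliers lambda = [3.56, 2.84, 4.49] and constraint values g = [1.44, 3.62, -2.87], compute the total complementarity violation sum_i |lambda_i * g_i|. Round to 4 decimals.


KKT complementary slackness check:
lambda_1 * g_1 = 3.56 * 1.44 = 5.1264
lambda_2 * g_2 = 2.84 * 3.62 = 10.2808
lambda_3 * g_3 = 4.49 * -2.87 = -12.8863
Total violation = 5.1264 + 10.2808 + 12.8863 = 28.2935


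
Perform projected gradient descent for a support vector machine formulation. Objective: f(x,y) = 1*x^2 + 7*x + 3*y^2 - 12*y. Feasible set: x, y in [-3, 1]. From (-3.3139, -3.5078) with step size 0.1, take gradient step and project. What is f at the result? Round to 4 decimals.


Step 1: Compute gradient at (-3.3139, -3.5078).
grad_x = 2*1*-3.3139 + 7 = 0.3722
grad_y = 2*3*-3.5078 - 12 = -33.0468
Step 2: Gradient step.
x_raw = -3.3139 - 0.1*0.3722 = -3.3511
y_raw = -3.5078 - 0.1*-33.0468 = -0.2031
Step 3: Project onto [-3, 1].
x_proj = clip(-3.3511) = -3.0
y_proj = clip(-0.2031) = -0.2031
Step 4: Evaluate f.
f(-3.0, -0.2031) = -9.4388


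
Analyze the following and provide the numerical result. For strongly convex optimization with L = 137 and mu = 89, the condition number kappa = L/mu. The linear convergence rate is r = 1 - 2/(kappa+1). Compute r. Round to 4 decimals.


Step 1: Compute the condition number.
kappa = L/mu = 137/89 = 1.5393
Step 2: Compute the convergence rate.
r = 1 - 2/(kappa + 1) = 1 - 2*mu/(L + mu) = (L - mu)/(L + mu) = 48/226 = 0.2124


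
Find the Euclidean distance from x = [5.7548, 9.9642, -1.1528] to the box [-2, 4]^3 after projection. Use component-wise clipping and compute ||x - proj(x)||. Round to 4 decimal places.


Project each component onto [-2, 4].
clip(5.7548) = 4.0, clip(9.9642) = 4.0, clip(-1.1528) = -1.1528
Projection = [4.0, 4.0, -1.1528]
Squared diffs: [3.0793, 35.5717, 0.0]
Distance = sqrt(38.651) = 6.217


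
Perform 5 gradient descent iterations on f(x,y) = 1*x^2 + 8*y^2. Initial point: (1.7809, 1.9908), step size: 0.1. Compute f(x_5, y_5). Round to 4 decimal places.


Gradient descent on f(x,y) = 1*x^2 + 8*y^2.
Starting point: (1.7809, 1.9908), alpha = 0.1
Step 1: grad_x = 2*1*1.7809 = 3.5618, grad_y = 2*8*1.9908 = 31.8528
  x_1 = 1.7809 - 0.1*3.5618 = 1.4247
  y_1 = 1.9908 - 0.1*31.8528 = -1.1945
Step 2: grad_x = 2*1*1.4247 = 2.8494, grad_y = 2*8*-1.1945 = -19.1117
  x_2 = 1.4247 - 0.1*2.8494 = 1.1398
  y_2 = -1.1945 - 0.1*-19.1117 = 0.7167
Step 3: grad_x = 2*1*1.1398 = 2.2796, grad_y = 2*8*0.7167 = 11.467
  x_3 = 1.1398 - 0.1*2.2796 = 0.9118
  y_3 = 0.7167 - 0.1*11.467 = -0.43
Step 4: grad_x = 2*1*0.9118 = 1.8236, grad_y = 2*8*-0.43 = -6.8802
  x_4 = 0.9118 - 0.1*1.8236 = 0.7295
  y_4 = -0.43 - 0.1*-6.8802 = 0.258
Step 5: grad_x = 2*1*0.7295 = 1.4589, grad_y = 2*8*0.258 = 4.1281
  x_5 = 0.7295 - 0.1*1.4589 = 0.5836
  y_5 = 0.258 - 0.1*4.1281 = -0.1548
f(0.5836, -0.1548) = 1*0.5836^2 + 8*(-0.1548)^2 = 0.5323


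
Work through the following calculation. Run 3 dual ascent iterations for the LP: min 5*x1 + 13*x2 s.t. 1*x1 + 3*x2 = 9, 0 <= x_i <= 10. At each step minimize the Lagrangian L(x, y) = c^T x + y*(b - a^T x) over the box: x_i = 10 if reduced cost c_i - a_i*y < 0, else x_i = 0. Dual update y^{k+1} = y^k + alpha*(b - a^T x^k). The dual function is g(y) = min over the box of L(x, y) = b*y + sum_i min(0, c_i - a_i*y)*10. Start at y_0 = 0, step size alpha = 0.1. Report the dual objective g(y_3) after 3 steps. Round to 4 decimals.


Dual ascent for LP: min 5*x1 + 13*x2, 1*x1 + 3*x2 = 9, 0 <= x_i <= 10
Step 1: y^k = 0.0, reduced costs: (5.0, 13.0)
  x^k = (0.0, 0.0), subgradient = b - a^T x = 9.0
  y^{k+1} = 0.0 + 0.1*9.0 = 0.9
Step 2: y^k = 0.9, reduced costs: (4.1, 10.3)
  x^k = (0.0, 0.0), subgradient = b - a^T x = 9.0
  y^{k+1} = 0.9 + 0.1*9.0 = 1.8
Step 3: y^k = 1.8, reduced costs: (3.2, 7.6)
  x^k = (0.0, 0.0), subgradient = b - a^T x = 9.0
  y^{k+1} = 1.8 + 0.1*9.0 = 2.7
Dual objective at y_3 = 2.7: reduced costs (2.3, 4.9), box minimizer x = (0.0, 0.0)
g(y_3) = b*y + (c1 - a1*y)*x1 + (c2 - a2*y)*x2 = 9*2.7 + 2.3*0.0 + 4.9*0.0 = 24.3 + 0.0 + 0.0 = 24.3


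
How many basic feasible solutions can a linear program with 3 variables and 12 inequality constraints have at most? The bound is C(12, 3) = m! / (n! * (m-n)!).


Each vertex corresponds to some choice of n active constraints out of m, so the number of vertices is at most C(m, n) = m! / (n!(m-n)!).
m = 12, n = 3
Numerator: 12 * 11 * 10
Denominator: 3! = 6
C(12, 3) = 220


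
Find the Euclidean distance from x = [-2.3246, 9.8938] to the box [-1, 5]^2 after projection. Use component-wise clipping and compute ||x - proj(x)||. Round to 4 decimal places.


Project each component onto [-1, 5].
clip(-2.3246) = -1.0, clip(9.8938) = 5.0
Projection = [-1.0, 5.0]
Squared diffs: [1.7546, 23.9493]
Distance = sqrt(25.7039) = 5.0699


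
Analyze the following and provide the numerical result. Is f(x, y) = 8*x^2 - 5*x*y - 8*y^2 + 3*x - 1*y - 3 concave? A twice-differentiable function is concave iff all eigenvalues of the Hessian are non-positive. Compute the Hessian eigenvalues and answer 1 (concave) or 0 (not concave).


The Hessian of f(x,y) = 8*x^2 - 5*x*y - 8*y^2 + 3*x - 1*y - 3 is:
H = [[16, -5], [-5, -16]]
Trace = 16 - 16 = 0
Determinant = 16*-16 - (-5)^2 = -281
Discriminant = (0)^2 - 4*-281 = 1124.0
Eigenvalues: lambda_1 = -16.7631, lambda_2 = 16.7631
The function is not concave.

0


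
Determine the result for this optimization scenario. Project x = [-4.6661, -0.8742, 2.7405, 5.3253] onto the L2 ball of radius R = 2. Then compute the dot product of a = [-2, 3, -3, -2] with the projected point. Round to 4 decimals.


Step 1: Compute ||x|| (intermediates to 6 decimals).
||x|| = sqrt((-4.6661)^2 + (-0.8742)^2 + 2.7405^2 + 5.3253^2) = 7.642374
Step 2: Project.
Since ||x|| > R, scale = R/||x|| = 2/7.642374 = 0.261699, proj(x) = scale * x
proj(x) = [-1.221114, -0.228777, 0.717186, 1.393626]
Step 3: Dot product.
a^T * proj(x) = -2*(-1.221114) + 3*(-0.228777) - 3*0.717186 - 2*1.393626 = -3.1829


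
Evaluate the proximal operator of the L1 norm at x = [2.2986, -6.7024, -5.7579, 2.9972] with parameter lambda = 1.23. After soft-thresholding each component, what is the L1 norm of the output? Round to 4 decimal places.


Soft-thresholding with lambda = 1.23:
prox(2.2986) = sign(2.2986)*max(|2.2986| - 1.23, 0) = 1.0686
prox(-6.7024) = sign(-6.7024)*max(|-6.7024| - 1.23, 0) = -5.4724
prox(-5.7579) = sign(-5.7579)*max(|-5.7579| - 1.23, 0) = -4.5279
prox(2.9972) = sign(2.9972)*max(|2.9972| - 1.23, 0) = 1.7672
prox(x) = [1.0686, -5.4724, -4.5279, 1.7672]
||prox(x)||_1 = 1.0686 + 5.4724 + 4.5279 + 1.7672 = 12.8361


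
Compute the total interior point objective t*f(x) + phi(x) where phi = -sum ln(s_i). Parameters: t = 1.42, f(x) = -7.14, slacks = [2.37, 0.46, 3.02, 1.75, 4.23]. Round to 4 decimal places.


Step 1: Compute log-barrier.
ln values: [0.8629, -0.7765, 1.1053, 0.5596, 1.4422]
phi = -(0.8629 - 0.7765 + 1.1053 + 0.5596 + 1.4422) = -3.1934
Step 2: Compute augmented objective.
t*f(x) = 1.42*-7.14 = -10.1388
Total = -10.1388 - 3.1934 = -13.3322


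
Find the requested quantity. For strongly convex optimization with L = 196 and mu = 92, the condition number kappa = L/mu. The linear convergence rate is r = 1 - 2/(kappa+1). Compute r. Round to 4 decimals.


Step 1: Compute the condition number.
kappa = L/mu = 196/92 = 2.1304
Step 2: Compute the convergence rate.
r = 1 - 2/(kappa + 1) = 1 - 2*mu/(L + mu) = (L - mu)/(L + mu) = 104/288 = 0.3611


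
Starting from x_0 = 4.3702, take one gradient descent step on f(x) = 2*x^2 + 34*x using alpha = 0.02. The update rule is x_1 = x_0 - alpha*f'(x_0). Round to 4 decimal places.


We compute the gradient at x_0 and apply the update.
f'(x) = 4*x + 34
f'(4.3702) = 4*4.3702 + 34 = 51.4808
x_1 = 4.3702 - 0.02*51.4808 = 3.3406


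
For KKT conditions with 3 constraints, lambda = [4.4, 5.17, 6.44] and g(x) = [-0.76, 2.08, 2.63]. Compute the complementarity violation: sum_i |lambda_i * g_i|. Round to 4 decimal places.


KKT complementary slackness check:
lambda_1 * g_1 = 4.4 * -0.76 = -3.344
lambda_2 * g_2 = 5.17 * 2.08 = 10.7536
lambda_3 * g_3 = 6.44 * 2.63 = 16.9372
Total violation = 3.344 + 10.7536 + 16.9372 = 31.0348


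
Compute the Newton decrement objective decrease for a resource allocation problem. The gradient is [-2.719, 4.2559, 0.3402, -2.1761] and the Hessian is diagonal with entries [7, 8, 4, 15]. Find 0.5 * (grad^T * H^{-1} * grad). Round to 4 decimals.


Step 1: H is diagonal, so H^(-1) * g = [-0.3884, 0.532, 0.0851, -0.1451].
Step 2: g^T H^(-1) g = sum_i g_i^2 / H_ii
  = (-2.719)^2/7 + (4.2559)^2/8 + (0.3402)^2/4 + (-2.1761)^2/15
  = 1.0561 + 2.2641 + 0.0289 + 0.3157 = 3.6649
Step 3: Objective decrease = 0.5 * g^T H^(-1) g = 1.8324


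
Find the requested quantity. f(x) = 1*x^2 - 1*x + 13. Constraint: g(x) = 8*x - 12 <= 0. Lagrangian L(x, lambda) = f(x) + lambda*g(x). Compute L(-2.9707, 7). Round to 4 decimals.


Step 1: Evaluate f(x).
f(-2.9707) = 1*(-2.9707)^2 - 1*(-2.9707) + 13 = 24.7958
Step 2: Evaluate g(x).
g(-2.9707) = 8*-2.9707 - 12 = -35.7656
Step 3: Compute Lagrangian.
L = 24.7958 + 7*-35.7656 = -225.5634


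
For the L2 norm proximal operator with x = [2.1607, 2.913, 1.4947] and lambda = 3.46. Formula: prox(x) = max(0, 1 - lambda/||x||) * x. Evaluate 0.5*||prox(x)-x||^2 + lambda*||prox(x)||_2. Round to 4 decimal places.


Step 1: Compute ||x||.
||x|| = 3.9228
Step 2: Compute scaling factor.
scale = max(0, 1 - 3.46/3.9228) = 0.118
Step 3: prox(x) = [0.2549, 0.3437, 0.1763]
||prox(x)|| = 0.4628
Step 4: Proximal objective.
0.5*||prox-x||^2 = 5.9858
lambda*||prox|| = 1.6013
Total = 7.5871


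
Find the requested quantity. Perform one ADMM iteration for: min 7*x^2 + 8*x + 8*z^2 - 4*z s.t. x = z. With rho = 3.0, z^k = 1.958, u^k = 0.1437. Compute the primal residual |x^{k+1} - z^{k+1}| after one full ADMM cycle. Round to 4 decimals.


ADMM iteration with rho = 3.0, z^k = 1.958, u^k = 0.1437
Step 1: x-update.
Minimize 7*x^2 + 8*x + (3.0/2)*(x - 1.958 + 0.1437)^2
FOC: (2*7 + 3.0)*x = -8 + 3.0*(1.958 - 0.1437)
x^{k+1} = -0.1504
Step 2: z-update.
Minimize 8*z^2 - 4*z + (3.0/2)*(-0.1504 - z + 0.1437)^2
FOC: (2*8 + 3.0)*z = 4 + 3.0*(-0.1504 + 0.1437)
z^{k+1} = 0.2095
Step 3: u-update.
u^{k+1} = 0.1437 - 0.1504 - 0.2095 = -0.2162
Step 4: Primal residual = |-0.1504 - 0.2095| = 0.3599
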